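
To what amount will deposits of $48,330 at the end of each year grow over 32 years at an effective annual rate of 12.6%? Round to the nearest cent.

$16,719,525.09

FV = 48330 × [(1+0.126)^32 − 1] / 0.126 = 48330 × 345.945067 = 16,719,525.0865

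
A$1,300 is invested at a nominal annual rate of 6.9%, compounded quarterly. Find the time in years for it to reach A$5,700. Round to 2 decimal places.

21.61 years

Periodic rate i = 0.069/4 = 0.01725.
(1+i)^n = 5700/1300 = 4.38462, so n = ln 4.38462 / ln 1.01725 = 86.4240 quarters
= 86.4240/4 years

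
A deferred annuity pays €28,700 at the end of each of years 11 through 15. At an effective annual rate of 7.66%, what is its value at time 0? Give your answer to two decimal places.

PV at t=10 (ordinary 5-year annuity): 28700 × a(5|0.0766) = 28700 × 4.028747 = 115,625.0291
PV₀ = 115,625.0291 / (1+0.0766)^10 = 115,625.0291 / 2.091914 = 55,272.3717

€55,272.37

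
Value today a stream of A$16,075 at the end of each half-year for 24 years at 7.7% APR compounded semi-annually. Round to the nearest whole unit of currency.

With 2 periods per year: i = 0.0385, n = 48.
PV = PMT · [1 − (1+i)^(−n)] / i = 16075 · 21.737331 = 349,427.5909

A$349,428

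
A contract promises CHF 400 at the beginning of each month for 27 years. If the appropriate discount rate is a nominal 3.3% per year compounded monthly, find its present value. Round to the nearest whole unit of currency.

Periodic rate i = 0.033/12 = 0.00275; n = 27 × 12 = 324 periods.
PV = PMT · [1 − (1+i)^(−n)] / i × (1+i) = 400 · 214.862965 = 85,945.1860
(annuity-due: payments at period start, so ×(1+i).)

CHF 85,945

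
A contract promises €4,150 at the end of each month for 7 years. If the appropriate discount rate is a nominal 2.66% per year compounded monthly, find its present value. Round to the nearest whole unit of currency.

With 12 periods per year: i = 0.00221667, n = 84.
PV = 4150 × [1 − (1+0.00221667)^(−84)] / 0.00221667 = 4150 × 76.566030 = 317,749.0265

€317,749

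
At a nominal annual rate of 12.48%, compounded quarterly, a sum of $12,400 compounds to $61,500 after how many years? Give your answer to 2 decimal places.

13.03 years

Periodic rate i = 0.1248/4 = 0.0312.
n = ln(61500/12400) / ln(1+0.0312) = ln(4.95968) / 0.030723 = 52.1216 quarters
= 52.1216/4 years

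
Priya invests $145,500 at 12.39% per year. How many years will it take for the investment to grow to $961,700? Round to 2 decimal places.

16.17 years

n = ln(961700/145500) / ln(1+0.1239) = ln(6.60962) / 0.116805 = 16.1682 years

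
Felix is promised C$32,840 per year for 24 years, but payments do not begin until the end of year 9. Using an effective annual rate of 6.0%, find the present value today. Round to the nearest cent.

PV at t=8 (ordinary 24-year annuity): 32840 × a(24|0.06) = 32840 × 12.550358 = 412,153.7412
Discount back 8 years: 412,153.7412 × (1+0.06)^(−8) = 412,153.7412 × 0.627412 = 258,590.3561

C$258,590.36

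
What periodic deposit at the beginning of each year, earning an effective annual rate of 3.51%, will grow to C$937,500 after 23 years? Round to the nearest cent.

PMT = 937500 / ( [(1+0.0351)^23 − 1] / 0.0351 × (1+i) ) = 937500 / 35.713078 = 26,250.8875

C$26,250.89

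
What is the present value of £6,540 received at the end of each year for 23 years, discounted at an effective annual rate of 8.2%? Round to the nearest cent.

Annuity factor a(23|0.082) = 10.204636; PV = 6540 × 10.204636 = 66,738.3184

£66,738.32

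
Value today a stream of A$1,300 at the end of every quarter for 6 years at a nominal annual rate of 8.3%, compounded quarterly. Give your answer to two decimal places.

A$24,380.47

Periodic rate i = 0.083/4 = 0.02075; n = 6 × 4 = 24 periods.
PV = 1300 × [1 − (1+0.02075)^(−24)] / 0.02075 = 1300 × 18.754210 = 24,380.4735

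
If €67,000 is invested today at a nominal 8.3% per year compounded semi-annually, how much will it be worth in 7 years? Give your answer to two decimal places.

€118,387.17

Periodic rate i = 0.083/2 = 0.0415; n = 7 × 2 = 14 periods.
FV = PV·(1+i)^n = 67,000 × 1.766973 = 118,387.1710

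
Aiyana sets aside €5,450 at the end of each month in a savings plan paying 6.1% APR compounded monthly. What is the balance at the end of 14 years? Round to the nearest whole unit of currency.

Periodic rate i = 0.061/12 = 0.00508333; n = 14 × 12 = 168 periods.
FV = PMT · [(1+i)^n − 1] / i = 5450 · 264.383240 = 1,440,888.6558

€1,440,889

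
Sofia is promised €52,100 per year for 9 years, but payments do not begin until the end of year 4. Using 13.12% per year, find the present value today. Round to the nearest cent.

Value one period before first payment (t=3): 52100 × [1 − (1+0.1312)^(−9)] / 0.1312 = 52100 × 5.108841 = 266,170.5978
PV₀ = 266,170.5978 / (1+0.1312)^3 = 266,170.5978 / 1.447499 = 183,883.1313

€183,883.13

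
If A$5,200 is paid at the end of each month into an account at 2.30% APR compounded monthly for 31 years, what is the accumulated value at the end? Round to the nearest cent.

A$2,818,067.19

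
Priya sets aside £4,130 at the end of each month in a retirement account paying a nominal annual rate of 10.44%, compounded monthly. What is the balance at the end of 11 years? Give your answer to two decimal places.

i = 0.1044/12 = 0.0087 per month; n = 11·12 = 132.
Accumulation factor s(132|0.0087) = 245.692159; FV = 4130 × 245.692159 = 1,014,708.6153

£1,014,708.62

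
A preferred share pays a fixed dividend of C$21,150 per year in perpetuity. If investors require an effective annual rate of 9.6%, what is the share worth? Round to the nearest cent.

C$220,312.50

PV = PMT / i = 21150 / 0.096 = 220,312.5000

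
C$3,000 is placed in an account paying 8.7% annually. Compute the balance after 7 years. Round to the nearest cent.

FV = PV·(1+i)^n = 3,000 × 1.793109 = 5,379.3285

C$5,379.33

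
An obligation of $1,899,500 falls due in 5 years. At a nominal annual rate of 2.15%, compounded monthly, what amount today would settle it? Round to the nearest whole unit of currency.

i = 0.0215/12 = 0.00179167 per month; n = 5·12 = 60.
Discount factor = (1+0.00179167)^(−60) = 0.898163; PV = 1,899,500 × 0.898163 = 1,706,060.4477

$1,706,060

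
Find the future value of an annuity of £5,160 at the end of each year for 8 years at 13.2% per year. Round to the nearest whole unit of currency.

£66,311

FV = PMT · [(1+i)^n − 1] / i = 5160 · 12.850908 = 66,310.6865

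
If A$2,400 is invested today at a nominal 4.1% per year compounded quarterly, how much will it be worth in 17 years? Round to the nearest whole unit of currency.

A$4,801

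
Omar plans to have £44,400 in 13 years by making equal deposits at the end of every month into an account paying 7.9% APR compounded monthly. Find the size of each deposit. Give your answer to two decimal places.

£163.91

With 12 periods per year: i = 0.00658333, n = 156.
PMT = 44400 / ( [(1+0.00658333)^156 − 1] / 0.00658333 ) = 44400 / 270.879722 = 163.9104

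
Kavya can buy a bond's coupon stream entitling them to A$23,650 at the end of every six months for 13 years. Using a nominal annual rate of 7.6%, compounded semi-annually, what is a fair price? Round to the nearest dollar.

A$386,366

Periodic rate i = 0.076/2 = 0.038; n = 13 × 2 = 26 periods.
Annuity factor a(26|0.038) = 16.336831; PV = 23650 × 16.336831 = 386,366.0549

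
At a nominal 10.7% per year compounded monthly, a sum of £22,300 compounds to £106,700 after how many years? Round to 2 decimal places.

Periodic rate i = 0.107/12 = 0.00891667.
n = ln(106700/22300) / ln(1+0.00891667) = ln(4.78475) / 0.008877 = 176.3443 months
= 176.3443/12 years

14.70 years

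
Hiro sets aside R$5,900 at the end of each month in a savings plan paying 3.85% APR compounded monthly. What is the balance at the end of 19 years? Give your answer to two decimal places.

Periodic rate i = 0.0385/12 = 0.00320833; n = 19 × 12 = 228 periods.
Accumulation factor s(228|0.00320833) = 335.302921; FV = 5900 × 335.302921 = 1,978,287.2328

R$1,978,287.23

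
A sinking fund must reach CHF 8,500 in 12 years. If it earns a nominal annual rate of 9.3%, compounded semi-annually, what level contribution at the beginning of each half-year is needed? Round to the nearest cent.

CHF 191.07

With 2 periods per year: i = 0.0465, n = 24.
FV-annuity factor × (1+i) = 44.487383; PMT = 8500 / 44.487383 = 191.0654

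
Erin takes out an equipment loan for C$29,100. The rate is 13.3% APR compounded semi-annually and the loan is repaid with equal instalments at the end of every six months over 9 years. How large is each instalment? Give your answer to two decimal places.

C$2,820.25

With 2 periods per year: i = 0.0665, n = 18.
Annuity-PV factor = 10.318236; PMT = 29100 / 10.318236 = 2,820.2494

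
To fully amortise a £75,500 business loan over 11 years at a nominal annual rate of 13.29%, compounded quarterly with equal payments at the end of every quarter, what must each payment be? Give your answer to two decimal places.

£3,289.25

i = 0.1329/4 = 0.033225 per quarter; n = 11·4 = 44.
Annuity-PV factor = 22.953527; PMT = 75500 / 22.953527 = 3,289.2549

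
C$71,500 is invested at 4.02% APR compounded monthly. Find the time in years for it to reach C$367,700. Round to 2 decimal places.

Periodic rate i = 0.0402/12 = 0.00335.
n = ln(367700/71500) / ln(1+0.00335) = ln(5.14266) / 0.003344 = 489.6452 months
= 489.6452/12 years

40.80 years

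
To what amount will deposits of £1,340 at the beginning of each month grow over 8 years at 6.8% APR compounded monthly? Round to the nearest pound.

i = 0.068/12 = 0.00566667 per month; n = 8·12 = 96.
FV = 1340 × [(1+0.00566667)^96 − 1] / 0.00566667 × (1+i) = 1340 × 127.821615 = 171,280.9635
Payments are at the start of each period, so multiply by (1+i).

£171,281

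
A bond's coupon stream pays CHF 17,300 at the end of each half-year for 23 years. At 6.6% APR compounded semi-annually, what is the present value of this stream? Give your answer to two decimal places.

CHF 406,504.23

i = 0.066/2 = 0.033 per half-year; n = 23·2 = 46.
PV = PMT · [1 − (1+i)^(−n)] / i = 17300 · 23.497354 = 406,504.2293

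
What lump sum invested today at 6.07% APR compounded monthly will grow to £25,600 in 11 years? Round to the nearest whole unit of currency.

£13,152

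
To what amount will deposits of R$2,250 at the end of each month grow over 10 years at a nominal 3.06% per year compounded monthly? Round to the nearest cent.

R$315,400.14

i = 0.0306/12 = 0.00255 per month; n = 10·12 = 120.
FV = 2250 × [(1+0.00255)^120 − 1] / 0.00255 = 2250 × 140.177840 = 315,400.1397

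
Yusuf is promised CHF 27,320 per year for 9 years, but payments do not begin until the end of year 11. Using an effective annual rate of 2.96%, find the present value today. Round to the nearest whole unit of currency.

CHF 159,194

PV at t=10 (ordinary 9-year annuity): 27320 × a(9|0.0296) = 27320 × 7.800653 = 213,113.8325
Discount back 10 years: 213,113.8325 × (1+0.0296)^(−10) = 213,113.8325 × 0.746990 = 159,193.8552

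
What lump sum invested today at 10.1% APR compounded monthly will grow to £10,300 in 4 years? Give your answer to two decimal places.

i = 0.101/12 = 0.00841667 per month; n = 4·12 = 48.
PV = 10,300 / (1 + 0.00841667)^48 = 10,300 / 1.495274 = 6,888.3707

£6,888.37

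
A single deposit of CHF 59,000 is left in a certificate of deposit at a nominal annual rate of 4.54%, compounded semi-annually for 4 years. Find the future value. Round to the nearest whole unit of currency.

Periodic rate i = 0.0454/2 = 0.0227; n = 4 × 2 = 8 periods.
FV = PV·(1+i)^n = 59,000 × 1.196702 = 70,605.4230

CHF 70,605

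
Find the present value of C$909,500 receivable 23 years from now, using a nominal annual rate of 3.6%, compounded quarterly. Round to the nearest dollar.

C$398,855

Periodic rate i = 0.036/4 = 0.009; n = 23 × 4 = 92 periods.
Discount factor = (1+0.009)^(−92) = 0.438544; PV = 909,500 × 0.438544 = 398,855.3388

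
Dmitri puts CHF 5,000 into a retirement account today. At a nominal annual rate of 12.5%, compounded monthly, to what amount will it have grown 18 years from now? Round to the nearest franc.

CHF 46,890

With 12 periods per year: i = 0.0104167, n = 216.
5,000 × (1+0.0104167)^216 = 5,000 × 9.377958 = 46,889.7880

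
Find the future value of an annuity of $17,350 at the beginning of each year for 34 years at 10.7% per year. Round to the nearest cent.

$5,510,109.60

Accumulation factor s(34|0.107) × (1+i) = 317.585568; FV = 17350 × 317.585568 = 5,510,109.6017
(annuity-due: payments at period start, so ×(1+i).)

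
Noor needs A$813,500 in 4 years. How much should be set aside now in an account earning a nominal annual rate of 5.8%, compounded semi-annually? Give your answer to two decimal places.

i = 0.058/2 = 0.029 per half-year; n = 4·2 = 8.
PV = FV·(1+i)^(−n) = 813,500 × 0.795567 = 647,194.1145

A$647,194.11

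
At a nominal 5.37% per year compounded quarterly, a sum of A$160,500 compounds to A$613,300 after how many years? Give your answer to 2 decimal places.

Periodic rate i = 0.0537/4 = 0.013425.
n = ln(613300/160500) / ln(1+0.013425) = ln(3.82118) / 0.013336 = 100.5243 quarters
= 100.5243/4 years

25.13 years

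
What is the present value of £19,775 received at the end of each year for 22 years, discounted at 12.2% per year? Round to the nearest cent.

£149,210.22

PV = PMT · [1 − (1+i)^(−n)] / i = 19775 · 7.545397 = 149,210.2248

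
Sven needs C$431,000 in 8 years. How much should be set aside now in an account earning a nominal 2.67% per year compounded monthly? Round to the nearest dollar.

C$348,189

With 12 periods per year: i = 0.002225, n = 96.
PV = FV·(1+i)^(−n) = 431,000 × 0.807863 = 348,188.9765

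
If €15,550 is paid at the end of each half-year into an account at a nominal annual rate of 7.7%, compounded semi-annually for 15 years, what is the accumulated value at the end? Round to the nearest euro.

€850,587

Periodic rate i = 0.077/2 = 0.0385; n = 15 × 2 = 30 periods.
FV = 15550 × [(1+0.0385)^30 − 1] / 0.0385 = 15550 × 54.700105 = 850,586.6350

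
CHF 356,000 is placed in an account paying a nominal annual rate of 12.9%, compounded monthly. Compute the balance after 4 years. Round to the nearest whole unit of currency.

i = 0.129/12 = 0.01075 per month; n = 4·12 = 48.
FV = 356,000 × (1 + 0.01075)^48 = 594,771.2922

CHF 594,771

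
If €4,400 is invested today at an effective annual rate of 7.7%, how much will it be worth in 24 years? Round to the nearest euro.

FV = PV·(1+i)^n = 4,400 × 5.931669 = 26,099.3418

€26,099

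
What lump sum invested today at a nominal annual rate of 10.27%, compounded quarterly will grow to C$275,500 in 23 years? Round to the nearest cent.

With 4 periods per year: i = 0.025675, n = 92.
PV = FV·(1+i)^(−n) = 275,500 × 0.097074 = 26,743.7779

C$26,743.78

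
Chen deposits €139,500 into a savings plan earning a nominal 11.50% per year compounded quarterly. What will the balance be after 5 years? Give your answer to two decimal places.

€245,907.16

i = 0.115/4 = 0.02875 per quarter; n = 5·4 = 20.
139,500 × (1+0.02875)^20 = 139,500 × 1.762775 = 245,907.1588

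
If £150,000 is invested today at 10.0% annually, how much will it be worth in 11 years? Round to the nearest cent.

£427,967.51

FV = PV·(1+i)^n = 150,000 × 2.853117 = 427,967.5059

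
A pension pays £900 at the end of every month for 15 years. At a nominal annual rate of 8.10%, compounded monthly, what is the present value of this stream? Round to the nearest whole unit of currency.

Periodic rate i = 0.081/12 = 0.00675; n = 15 × 12 = 180 periods.
PV = 900 × [1 − (1+0.00675)^(−180)] / 0.00675 = 900 × 104.011298 = 93,610.1681

£93,610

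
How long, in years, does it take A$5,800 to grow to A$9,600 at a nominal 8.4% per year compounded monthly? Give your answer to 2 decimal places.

Periodic rate i = 0.084/12 = 0.007.
(1+i)^n = 9600/5800 = 1.65517, so n = ln 1.65517 / ln 1.007 = 72.2381 months
= 72.2381/12 years

6.02 years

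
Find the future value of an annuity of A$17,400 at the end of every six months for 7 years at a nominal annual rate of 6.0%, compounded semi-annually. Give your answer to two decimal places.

A$297,302.04

With 2 periods per year: i = 0.03, n = 14.
FV = PMT · [(1+i)^n − 1] / i = 17400 · 17.086324 = 297,302.0404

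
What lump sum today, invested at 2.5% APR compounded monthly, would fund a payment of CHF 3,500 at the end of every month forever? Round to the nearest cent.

CHF 1,680,000.00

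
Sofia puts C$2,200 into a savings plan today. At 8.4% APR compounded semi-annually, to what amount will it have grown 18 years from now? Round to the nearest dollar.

C$9,675

i = 0.084/2 = 0.042 per half-year; n = 18·2 = 36.
FV = 2,200 × (1 + 0.042)^36 = 9,675.2136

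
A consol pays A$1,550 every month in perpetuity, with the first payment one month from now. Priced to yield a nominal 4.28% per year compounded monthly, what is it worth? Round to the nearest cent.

A$434,579.44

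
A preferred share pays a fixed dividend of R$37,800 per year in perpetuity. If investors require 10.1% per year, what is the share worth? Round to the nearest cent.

R$374,257.43

PV = C/r = 37800/0.101 = 374,257.4257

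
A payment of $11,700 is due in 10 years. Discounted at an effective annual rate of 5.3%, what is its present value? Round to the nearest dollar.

$6,981

Discount factor = (1+0.053)^(−10) = 0.596645; PV = 11,700 × 0.596645 = 6,980.7510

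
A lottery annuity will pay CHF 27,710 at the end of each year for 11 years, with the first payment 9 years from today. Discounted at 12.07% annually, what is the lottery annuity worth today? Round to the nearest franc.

CHF 65,919

PV at t=8 (ordinary 11-year annuity): 27710 × a(11|0.1207) = 27710 × 5.919577 = 164,031.4692
Discount back 8 years: 164,031.4692 × (1+0.1207)^(−8) = 164,031.4692 × 0.401869 = 65,919.2412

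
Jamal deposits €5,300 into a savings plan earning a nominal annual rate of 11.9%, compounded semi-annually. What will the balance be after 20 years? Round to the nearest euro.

€53,495

Periodic rate i = 0.119/2 = 0.0595; n = 20 × 2 = 40 periods.
5,300 × (1+0.0595)^40 = 5,300 × 10.093422 = 53,495.1379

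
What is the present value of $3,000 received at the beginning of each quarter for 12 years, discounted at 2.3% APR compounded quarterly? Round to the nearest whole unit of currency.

$126,245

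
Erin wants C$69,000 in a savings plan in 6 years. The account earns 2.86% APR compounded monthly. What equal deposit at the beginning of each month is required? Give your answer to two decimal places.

C$877.51

With 12 periods per year: i = 0.00238333, n = 72.
FV-annuity factor × (1+i) = 78.631924; PMT = 69000 / 78.631924 = 877.5062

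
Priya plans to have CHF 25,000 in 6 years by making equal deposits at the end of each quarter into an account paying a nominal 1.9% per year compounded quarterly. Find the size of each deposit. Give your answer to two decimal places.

With 4 periods per year: i = 0.00475, n = 24.
FV-annuity factor = 25.357827; PMT = 25000 / 25.357827 = 985.8889

CHF 985.89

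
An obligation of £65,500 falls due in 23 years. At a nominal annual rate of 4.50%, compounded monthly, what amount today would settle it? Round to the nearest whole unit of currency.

i = 0.045/12 = 0.00375 per month; n = 23·12 = 276.
PV = FV·(1+i)^(−n) = 65,500 × 0.355915 = 23,312.4122

£23,312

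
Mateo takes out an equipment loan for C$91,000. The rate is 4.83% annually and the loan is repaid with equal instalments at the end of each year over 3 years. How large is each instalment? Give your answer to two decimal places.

C$33,309.59

Annuity-PV factor = 2.731946; PMT = 91000 / 2.731946 = 33,309.5886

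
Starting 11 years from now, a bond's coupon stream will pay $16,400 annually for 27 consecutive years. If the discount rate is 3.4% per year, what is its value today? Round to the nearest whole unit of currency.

$205,278

Value one period before first payment (t=10): 16400 × [1 − (1+0.034)^(−27)] / 0.034 = 16400 × 17.486541 = 286,779.2716
Discount back 10 years: 286,779.2716 × (1+0.034)^(−10) = 286,779.2716 × 0.715805 = 205,277.9820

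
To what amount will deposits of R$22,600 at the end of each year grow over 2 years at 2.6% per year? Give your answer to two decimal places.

R$45,787.60

FV = 22600 × [(1+0.026)^2 − 1] / 0.026 = 22600 × 2.026000 = 45,787.6000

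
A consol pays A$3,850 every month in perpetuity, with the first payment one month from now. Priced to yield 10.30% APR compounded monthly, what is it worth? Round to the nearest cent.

A$448,543.69

Periodic rate i = 0.103/12 = 0.00858333.
PV = PMT / i = 3850 / 0.00858333 = 448,543.6893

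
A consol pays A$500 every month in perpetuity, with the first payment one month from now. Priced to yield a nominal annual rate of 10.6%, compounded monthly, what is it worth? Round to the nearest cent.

A$56,603.77

Periodic rate i = 0.106/12 = 0.00883333.
PV = PMT / i = 500 / 0.00883333 = 56,603.7736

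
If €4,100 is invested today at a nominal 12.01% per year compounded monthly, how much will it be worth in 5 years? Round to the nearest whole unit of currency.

With 12 periods per year: i = 0.0100083, n = 60.
FV = PV·(1+i)^n = 4,100 × 1.817596 = 7,452.1447

€7,452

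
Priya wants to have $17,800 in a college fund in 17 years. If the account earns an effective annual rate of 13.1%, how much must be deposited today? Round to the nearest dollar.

PV = 17,800 / (1 + 0.131)^17 = 17,800 / 8.107077 = 2,195.6126

$2,196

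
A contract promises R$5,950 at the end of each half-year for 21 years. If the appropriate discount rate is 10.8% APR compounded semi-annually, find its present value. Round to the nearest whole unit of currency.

R$98,084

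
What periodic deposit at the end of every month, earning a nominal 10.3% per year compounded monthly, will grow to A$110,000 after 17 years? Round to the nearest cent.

A$200.14

Periodic rate i = 0.103/12 = 0.00858333; n = 17 × 12 = 204 periods.
PMT = 110000 / ( [(1+0.00858333)^204 − 1] / 0.00858333 ) = 110000 / 549.609233 = 200.1422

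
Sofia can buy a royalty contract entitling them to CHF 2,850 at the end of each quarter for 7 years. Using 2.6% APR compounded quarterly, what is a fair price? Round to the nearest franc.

i = 0.026/4 = 0.0065 per quarter; n = 7·4 = 28.
PV = PMT · [1 − (1+i)^(−n)] / i = 2850 · 25.524241 = 72,744.0867

CHF 72,744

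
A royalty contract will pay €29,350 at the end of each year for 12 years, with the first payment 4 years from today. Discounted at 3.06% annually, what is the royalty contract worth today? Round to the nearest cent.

Value one period before first payment (t=3): 29350 × [1 − (1+0.0306)^(−12)] / 0.0306 = 29350 × 9.918446 = 291,106.3978
Discount back 3 years: 291,106.3978 × (1+0.0306)^(−3) = 291,106.3978 × 0.913544 = 265,938.5741

€265,938.57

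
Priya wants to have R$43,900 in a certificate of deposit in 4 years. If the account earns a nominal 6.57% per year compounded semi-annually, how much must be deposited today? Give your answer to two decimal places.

R$33,897.41

i = 0.0657/2 = 0.03285 per half-year; n = 4·2 = 8.
PV = FV·(1+i)^(−n) = 43,900 × 0.772151 = 33,897.4079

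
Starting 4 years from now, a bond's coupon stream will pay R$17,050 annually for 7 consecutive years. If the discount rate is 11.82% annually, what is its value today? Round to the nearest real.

Value one period before first payment (t=3): 17050 × [1 − (1+0.1182)^(−7)] / 0.1182 = 17050 × 4.589924 = 78,258.1993
PV₀ = 78,258.1993 / (1+0.1182)^3 = 78,258.1993 / 1.398165 = 55,972.0724

R$55,972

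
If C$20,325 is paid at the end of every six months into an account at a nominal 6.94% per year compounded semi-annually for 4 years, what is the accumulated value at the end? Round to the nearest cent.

With 2 periods per year: i = 0.0347, n = 8.
Accumulation factor s(8|0.0347) = 9.042036; FV = 20325 × 9.042036 = 183,779.3896

C$183,779.39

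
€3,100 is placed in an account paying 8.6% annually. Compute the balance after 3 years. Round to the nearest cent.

€3,970.55

FV = 3,100 × (1 + 0.086)^3 = 3,970.5546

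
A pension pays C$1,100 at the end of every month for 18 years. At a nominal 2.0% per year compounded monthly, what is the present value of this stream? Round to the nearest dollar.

C$199,396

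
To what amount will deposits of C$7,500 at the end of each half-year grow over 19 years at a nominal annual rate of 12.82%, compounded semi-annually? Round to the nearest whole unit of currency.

C$1,123,322

i = 0.1282/2 = 0.0641 per half-year; n = 19·2 = 38.
FV = 7500 × [(1+0.0641)^38 − 1] / 0.0641 = 7500 × 149.776263 = 1,123,321.9698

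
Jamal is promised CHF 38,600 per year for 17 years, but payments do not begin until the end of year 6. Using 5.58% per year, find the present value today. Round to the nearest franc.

CHF 317,797

Value one period before first payment (t=5): 38600 × [1 − (1+0.0558)^(−17)] / 0.0558 = 38600 × 10.801186 = 416,925.7740
Discount back 5 years: 416,925.7740 × (1+0.0558)^(−5) = 416,925.7740 × 0.762240 = 317,797.4846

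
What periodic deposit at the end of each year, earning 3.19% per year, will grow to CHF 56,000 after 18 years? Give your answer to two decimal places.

CHF 2,350.97

PMT = 56000 / ( [(1+0.0319)^18 − 1] / 0.0319 ) = 56000 / 23.819923 = 2,350.9731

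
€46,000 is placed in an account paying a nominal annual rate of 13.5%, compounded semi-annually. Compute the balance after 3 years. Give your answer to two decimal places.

€68,071.47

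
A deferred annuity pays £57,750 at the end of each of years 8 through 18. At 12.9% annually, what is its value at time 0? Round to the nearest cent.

PV at t=7 (ordinary 11-year annuity): 57750 × a(11|0.129) = 57750 × 5.711248 = 329,824.6004
PV₀ = 329,824.6004 / (1+0.129)^7 = 329,824.6004 / 2.338070 = 141,067.0068

£141,067.01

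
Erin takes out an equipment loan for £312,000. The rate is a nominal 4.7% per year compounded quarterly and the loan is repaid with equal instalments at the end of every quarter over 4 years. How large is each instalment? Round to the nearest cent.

Periodic rate i = 0.047/4 = 0.01175; n = 4 × 4 = 16 periods.
PMT = 312000 / ( [1 − (1+0.01175)^(−16)] / 0.01175 ) = 312000 / 14.508655 = 21,504.4054

£21,504.41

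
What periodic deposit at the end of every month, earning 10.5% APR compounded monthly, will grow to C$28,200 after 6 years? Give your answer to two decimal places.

C$282.82

With 12 periods per year: i = 0.00875, n = 72.
FV-annuity factor = 99.711137; PMT = 28200 / 99.711137 = 282.8170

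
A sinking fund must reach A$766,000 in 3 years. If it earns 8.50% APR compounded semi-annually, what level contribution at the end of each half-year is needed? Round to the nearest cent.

i = 0.085/2 = 0.0425 per half-year; n = 3·2 = 6.
FV-annuity factor = 6.674796; PMT = 766000 / 6.674796 = 114,760.0582

A$114,760.06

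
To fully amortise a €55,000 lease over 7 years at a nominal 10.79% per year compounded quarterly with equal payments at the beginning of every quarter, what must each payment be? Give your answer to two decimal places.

€2,749.61

Periodic rate i = 0.1079/4 = 0.026975; n = 7 × 4 = 28 periods.
Annuity-PV factor × (1+i) = 20.002866; PMT = 55000 / 20.002866 = 2,749.6060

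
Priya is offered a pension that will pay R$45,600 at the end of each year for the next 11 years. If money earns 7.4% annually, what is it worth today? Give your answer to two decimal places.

Annuity factor a(11|0.074) = 7.351521; PV = 45600 × 7.351521 = 335,229.3454

R$335,229.35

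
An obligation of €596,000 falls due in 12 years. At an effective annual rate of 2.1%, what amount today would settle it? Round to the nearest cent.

Discount factor = (1+0.021)^(−12) = 0.779276; PV = 596,000 × 0.779276 = 464,448.2755

€464,448.28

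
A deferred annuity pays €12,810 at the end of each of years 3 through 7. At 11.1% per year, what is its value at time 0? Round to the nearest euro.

PV at t=2 (ordinary 5-year annuity): 12810 × a(5|0.111) = 12810 × 3.686619 = 47,225.5845
Discount back 2 years: 47,225.5845 × (1+0.111)^(−2) = 47,225.5845 × 0.810162 = 38,260.3751

€38,260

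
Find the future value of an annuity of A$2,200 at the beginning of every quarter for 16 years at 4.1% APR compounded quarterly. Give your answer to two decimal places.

A$199,627.16

Periodic rate i = 0.041/4 = 0.01025; n = 16 × 4 = 64 periods.
FV = PMT · [(1+i)^n − 1] / i × (1+i) = 2200 · 90.739619 = 199,627.1608
Payments are at the start of each period, so multiply by (1+i).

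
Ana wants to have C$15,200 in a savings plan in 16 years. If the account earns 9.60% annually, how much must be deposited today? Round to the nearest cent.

C$3,506.51

Discount factor = (1+0.096)^(−16) = 0.230691; PV = 15,200 × 0.230691 = 3,506.5071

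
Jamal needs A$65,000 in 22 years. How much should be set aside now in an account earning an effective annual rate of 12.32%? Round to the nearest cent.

A$5,044.95

PV = FV·(1+i)^(−n) = 65,000 × 0.077615 = 5,044.9547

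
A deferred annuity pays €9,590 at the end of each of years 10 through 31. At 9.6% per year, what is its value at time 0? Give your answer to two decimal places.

€37,950.98

Value one period before first payment (t=9): 9590 × [1 − (1+0.096)^(−22)] / 0.096 = 9590 × 9.030241 = 86,600.0116
Discount back 9 years: 86,600.0116 × (1+0.096)^(−9) = 86,600.0116 × 0.438233 = 37,950.9772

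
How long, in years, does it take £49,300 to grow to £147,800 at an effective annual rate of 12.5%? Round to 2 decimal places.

n = ln(147800/49300) / ln(1+0.125) = ln(2.99797) / 0.117783 = 9.3217 years

9.32 years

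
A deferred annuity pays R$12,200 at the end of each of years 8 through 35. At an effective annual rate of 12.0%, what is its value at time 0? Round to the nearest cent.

R$44,063.32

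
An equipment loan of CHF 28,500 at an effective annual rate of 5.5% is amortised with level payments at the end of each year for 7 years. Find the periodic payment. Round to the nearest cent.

PMT = 28500 / ( [1 − (1+0.055)^(−7)] / 0.055 ) = 28500 / 5.682967 = 5,014.9859

CHF 5,014.99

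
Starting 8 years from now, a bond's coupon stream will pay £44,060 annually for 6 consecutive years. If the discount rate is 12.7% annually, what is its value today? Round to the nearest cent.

£76,914.52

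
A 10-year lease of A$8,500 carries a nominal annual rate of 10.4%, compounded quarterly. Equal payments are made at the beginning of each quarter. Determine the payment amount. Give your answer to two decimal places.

A$335.61

i = 0.104/4 = 0.026 per quarter; n = 10·4 = 40.
Annuity-PV factor × (1+i) = 25.327067; PMT = 8500 / 25.327067 = 335.6093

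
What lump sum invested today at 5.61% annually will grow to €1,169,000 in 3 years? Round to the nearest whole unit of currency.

€992,429

PV = FV·(1+i)^(−n) = 1,169,000 × 0.848955 = 992,428.8558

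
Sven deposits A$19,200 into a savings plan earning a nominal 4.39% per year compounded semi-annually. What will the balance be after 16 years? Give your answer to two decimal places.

A$38,463.60

Periodic rate i = 0.0439/2 = 0.02195; n = 16 × 2 = 32 periods.
FV = 19,200 × (1 + 0.02195)^32 = 38,463.6031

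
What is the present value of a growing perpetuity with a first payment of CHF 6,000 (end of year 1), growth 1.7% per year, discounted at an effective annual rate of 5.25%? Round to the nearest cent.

CHF 169,014.08

PV = D₁/(r − g) = 6000/(0.0525 − 0.017) = 169,014.0845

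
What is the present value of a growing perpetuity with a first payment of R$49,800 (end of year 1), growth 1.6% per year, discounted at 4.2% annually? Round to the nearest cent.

R$1,915,384.62

PV = PMT / (i − g) = 49800 / (0.042 − 0.016) = 49800 / 0.026000 = 1,915,384.6154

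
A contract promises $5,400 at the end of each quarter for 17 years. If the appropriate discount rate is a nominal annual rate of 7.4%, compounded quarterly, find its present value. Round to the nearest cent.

With 4 periods per year: i = 0.0185, n = 68.
Annuity factor a(68|0.0185) = 38.513088; PV = 5400 × 38.513088 = 207,970.6766

$207,970.68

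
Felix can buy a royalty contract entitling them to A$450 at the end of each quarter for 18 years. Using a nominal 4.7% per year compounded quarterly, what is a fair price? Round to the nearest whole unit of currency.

A$21,782

i = 0.047/4 = 0.01175 per quarter; n = 18·4 = 72.
Annuity factor a(72|0.01175) = 48.404293; PV = 450 × 48.404293 = 21,781.9320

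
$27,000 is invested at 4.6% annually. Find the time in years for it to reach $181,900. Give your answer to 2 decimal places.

42.42 years

n = ln(181900/27000) / ln(1+0.046) = ln(6.73704) / 0.044973 = 42.4167 years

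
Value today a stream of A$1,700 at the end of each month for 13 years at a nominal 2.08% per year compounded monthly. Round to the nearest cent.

i = 0.0208/12 = 0.00173333 per month; n = 13·12 = 156.
PV = 1700 × [1 − (1+0.00173333)^(−156)] / 0.00173333 = 1700 × 136.584899 = 232,194.3280

A$232,194.33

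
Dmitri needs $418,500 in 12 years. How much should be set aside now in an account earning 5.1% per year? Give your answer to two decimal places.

PV = FV·(1+i)^(−n) = 418,500 × 0.550513 = 230,389.5996

$230,389.60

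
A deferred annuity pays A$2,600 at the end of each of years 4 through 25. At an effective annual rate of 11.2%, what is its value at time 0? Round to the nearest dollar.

A$15,249

PV at t=3 (ordinary 22-year annuity): 2600 × a(22|0.112) = 2600 × 8.064645 = 20,968.0775
PV₀ = 20,968.0775 / (1+0.112)^3 = 20,968.0775 / 1.375037 = 15,249.1014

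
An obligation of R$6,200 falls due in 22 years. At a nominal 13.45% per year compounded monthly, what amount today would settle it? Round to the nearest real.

With 12 periods per year: i = 0.0112083, n = 264.
Discount factor = (1+0.0112083)^(−264) = 0.052732; PV = 6,200 × 0.052732 = 326.9360

R$327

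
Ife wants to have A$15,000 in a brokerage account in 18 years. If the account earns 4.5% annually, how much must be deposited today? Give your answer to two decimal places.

A$6,792.01

PV = FV·(1+i)^(−n) = 15,000 × 0.452800 = 6,792.0055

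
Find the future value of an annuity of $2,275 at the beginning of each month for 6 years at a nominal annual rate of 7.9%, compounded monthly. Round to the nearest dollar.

$210,068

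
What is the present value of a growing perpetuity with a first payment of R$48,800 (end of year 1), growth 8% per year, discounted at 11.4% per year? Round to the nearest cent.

PV = PMT / (i − g) = 48800 / (0.114 − 0.08) = 48800 / 0.034000 = 1,435,294.1176

R$1,435,294.12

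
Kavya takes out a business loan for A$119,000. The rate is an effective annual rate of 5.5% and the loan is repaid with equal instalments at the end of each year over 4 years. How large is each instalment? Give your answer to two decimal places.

PMT = 119000 / ( [1 − (1+0.055)^(−4)] / 0.055 ) = 119000 / 3.505150 = 33,950.0438

A$33,950.04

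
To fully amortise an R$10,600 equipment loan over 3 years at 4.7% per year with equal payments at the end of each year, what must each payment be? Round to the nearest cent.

PMT = 10600 / ( [1 − (1+0.047)^(−3)] / 0.047 ) = 10600 / 2.738629 = 3,870.5497

R$3,870.55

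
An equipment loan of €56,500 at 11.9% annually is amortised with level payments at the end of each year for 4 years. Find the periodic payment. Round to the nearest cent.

Annuity-PV factor = 3.043757; PMT = 56500 / 3.043757 = 18,562.5828

€18,562.58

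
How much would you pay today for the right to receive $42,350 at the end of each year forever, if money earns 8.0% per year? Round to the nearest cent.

PV = PMT / i = 42350 / 0.08 = 529,375.0000

$529,375.00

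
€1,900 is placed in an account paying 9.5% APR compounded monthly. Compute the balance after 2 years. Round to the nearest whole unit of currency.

€2,296

i = 0.095/12 = 0.00791667 per month; n = 2·12 = 24.
FV = PV·(1+i)^n = 1,900 × 1.208345 = 2,295.8560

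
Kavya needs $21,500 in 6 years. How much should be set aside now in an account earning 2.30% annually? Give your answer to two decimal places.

Discount factor = (1+0.023)^(−6) = 0.872461; PV = 21,500 × 0.872461 = 18,757.9191

$18,757.92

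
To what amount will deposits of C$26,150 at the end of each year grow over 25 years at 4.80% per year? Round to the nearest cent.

FV = 26150 × [(1+0.048)^25 − 1] / 0.048 = 26150 × 46.431927 = 1,214,194.8969

C$1,214,194.90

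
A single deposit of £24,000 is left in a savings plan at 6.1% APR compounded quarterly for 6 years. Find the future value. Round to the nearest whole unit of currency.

With 4 periods per year: i = 0.01525, n = 24.
24,000 × (1+0.01525)^24 = 24,000 × 1.437977 = 34,511.4493

£34,511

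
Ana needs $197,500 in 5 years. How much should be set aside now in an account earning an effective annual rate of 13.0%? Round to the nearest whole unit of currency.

$107,195

PV = FV·(1+i)^(−n) = 197,500 × 0.542760 = 107,195.0874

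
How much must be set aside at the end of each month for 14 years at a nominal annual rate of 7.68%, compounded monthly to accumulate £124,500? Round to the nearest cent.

With 12 periods per year: i = 0.0064, n = 168.
FV-annuity factor = 300.086857; PMT = 124500 / 300.086857 = 414.8799

£414.88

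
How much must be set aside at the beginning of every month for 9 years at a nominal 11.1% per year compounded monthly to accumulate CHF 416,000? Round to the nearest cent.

Periodic rate i = 0.111/12 = 0.00925; n = 9 × 12 = 108 periods.
FV-annuity factor × (1+i) = 185.824573; PMT = 416000 / 185.824573 = 2,238.6706

CHF 2,238.67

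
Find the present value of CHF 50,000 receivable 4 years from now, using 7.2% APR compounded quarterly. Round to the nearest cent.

CHF 37,584.22

With 4 periods per year: i = 0.018, n = 16.
PV = 50,000 / (1 + 0.018)^16 = 50,000 / 1.330346 = 37,584.2213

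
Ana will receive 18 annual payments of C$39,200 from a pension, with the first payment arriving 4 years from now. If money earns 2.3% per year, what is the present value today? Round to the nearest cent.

C$534,725.91

PV at t=3 (ordinary 18-year annuity): 39200 × a(18|0.023) = 39200 × 14.604008 = 572,477.1094
Discount back 3 years: 572,477.1094 × (1+0.023)^(−3) = 572,477.1094 × 0.934056 = 534,725.9058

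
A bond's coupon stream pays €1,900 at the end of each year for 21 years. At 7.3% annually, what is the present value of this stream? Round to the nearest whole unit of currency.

PV = 1900 × [1 − (1+0.073)^(−21)] / 0.073 = 1900 × 10.579145 = 20,100.3747

€20,100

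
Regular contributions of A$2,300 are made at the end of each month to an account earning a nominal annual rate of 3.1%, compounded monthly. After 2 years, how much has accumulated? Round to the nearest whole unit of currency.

A$56,871

i = 0.031/12 = 0.00258333 per month; n = 2·12 = 24.
FV = 2300 × [(1+0.00258333)^24 − 1] / 0.00258333 = 2300 × 24.726692 = 56,871.3927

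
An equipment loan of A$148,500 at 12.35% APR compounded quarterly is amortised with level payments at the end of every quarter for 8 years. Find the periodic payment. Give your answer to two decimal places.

A$7,370.42

Periodic rate i = 0.1235/4 = 0.030875; n = 8 × 4 = 32 periods.
PMT = 148500 / ( [1 − (1+0.030875)^(−32)] / 0.030875 ) = 148500 / 20.148118 = 7,370.4155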